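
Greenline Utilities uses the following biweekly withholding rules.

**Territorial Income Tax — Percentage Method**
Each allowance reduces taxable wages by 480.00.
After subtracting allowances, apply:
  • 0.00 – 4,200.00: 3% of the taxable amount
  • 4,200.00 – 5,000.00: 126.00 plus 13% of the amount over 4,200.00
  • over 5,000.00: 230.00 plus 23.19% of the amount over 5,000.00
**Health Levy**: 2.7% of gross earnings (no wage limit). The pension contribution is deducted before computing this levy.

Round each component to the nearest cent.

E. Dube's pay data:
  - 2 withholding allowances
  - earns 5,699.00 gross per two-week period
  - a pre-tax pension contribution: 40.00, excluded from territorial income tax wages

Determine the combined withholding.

343.66

Territorial Income Tax: taxable = 5,699.00 − 40.00 − 2×480.00 = 4,699.00
  126.00 + 13% × (4,699.00 − 4,200.00) = 126.00 + 13% × 499.00 = 190.87
Health Levy: 2.7% × 5,659.00 = 152.79
Total: 190.87 + 152.79 = 343.66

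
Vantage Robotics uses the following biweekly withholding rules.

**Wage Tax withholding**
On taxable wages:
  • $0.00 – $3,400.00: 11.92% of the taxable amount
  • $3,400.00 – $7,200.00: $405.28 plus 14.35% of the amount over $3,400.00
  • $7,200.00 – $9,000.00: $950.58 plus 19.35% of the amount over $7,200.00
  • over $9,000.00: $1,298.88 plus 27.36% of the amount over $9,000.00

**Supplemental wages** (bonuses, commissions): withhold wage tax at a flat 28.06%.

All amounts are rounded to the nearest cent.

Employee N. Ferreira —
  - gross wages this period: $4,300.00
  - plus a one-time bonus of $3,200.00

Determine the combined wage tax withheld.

$1,432.35

Wage Tax: taxable = $4,300.00
  $405.28 + 14.35% × ($4,300.00 − $3,400.00) = $405.28 + 14.35% × $900.00 = $534.43
Supplemental (28.06% flat on bonus): 28.06% × $3,200.00 = $897.92
Total wage tax: $534.43 + $897.92 = $1,432.35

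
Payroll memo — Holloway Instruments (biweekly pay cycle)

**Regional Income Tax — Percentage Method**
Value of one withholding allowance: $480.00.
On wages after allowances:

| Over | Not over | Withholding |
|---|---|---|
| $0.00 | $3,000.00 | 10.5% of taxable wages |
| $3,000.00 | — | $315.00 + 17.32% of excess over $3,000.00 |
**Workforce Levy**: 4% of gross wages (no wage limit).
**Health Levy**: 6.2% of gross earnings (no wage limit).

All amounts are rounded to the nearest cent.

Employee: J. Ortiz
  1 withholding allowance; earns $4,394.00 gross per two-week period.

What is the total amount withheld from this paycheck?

$921.49

Regional Income Tax: taxable = $4,394.00 − 1×$480.00 = $3,914.00
  $315.00 + 17.32% × ($3,914.00 − $3,000.00) = $315.00 + 17.32% × $914.00 = $473.30
Workforce Levy: 4% × $4,394.00 = $175.76
Health Levy: 6.2% × $4,394.00 = $272.43
Total: $473.30 + $175.76 + $272.43 = $921.49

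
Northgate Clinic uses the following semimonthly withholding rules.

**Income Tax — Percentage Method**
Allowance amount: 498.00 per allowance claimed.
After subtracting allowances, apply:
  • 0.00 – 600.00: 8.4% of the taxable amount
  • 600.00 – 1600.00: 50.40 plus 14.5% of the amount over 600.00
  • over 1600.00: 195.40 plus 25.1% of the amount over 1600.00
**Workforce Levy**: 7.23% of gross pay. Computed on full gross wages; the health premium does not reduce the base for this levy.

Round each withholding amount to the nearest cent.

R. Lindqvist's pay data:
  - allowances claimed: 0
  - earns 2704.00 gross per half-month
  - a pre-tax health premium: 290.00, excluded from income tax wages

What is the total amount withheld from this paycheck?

595.21

Income Tax: taxable = 2704.00 − 290.00 = 2414.00
  195.40 + 25.1% × (2414.00 − 1600.00) = 195.40 + 25.1% × 814.00 = 399.71
Workforce Levy: 7.23% × 2704.00 = 195.50
Total: 399.71 + 195.50 = 595.21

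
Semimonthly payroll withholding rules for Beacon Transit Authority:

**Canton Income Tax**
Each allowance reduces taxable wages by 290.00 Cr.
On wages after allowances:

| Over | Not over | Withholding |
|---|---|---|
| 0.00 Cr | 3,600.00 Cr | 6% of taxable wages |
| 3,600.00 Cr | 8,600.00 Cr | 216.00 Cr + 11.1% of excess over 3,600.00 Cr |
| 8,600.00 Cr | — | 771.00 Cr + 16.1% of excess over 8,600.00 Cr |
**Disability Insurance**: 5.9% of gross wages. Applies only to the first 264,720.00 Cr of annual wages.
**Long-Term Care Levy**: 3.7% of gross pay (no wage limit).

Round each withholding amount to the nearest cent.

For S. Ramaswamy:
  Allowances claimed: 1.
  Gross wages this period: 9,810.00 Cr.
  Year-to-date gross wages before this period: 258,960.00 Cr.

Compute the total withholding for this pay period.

1,621.93 Cr

Canton Income Tax: taxable = 9,810.00 Cr − 1×290.00 Cr = 9,520.00 Cr
  771.00 Cr + 16.1% × (9,520.00 Cr − 8,600.00 Cr) = 771.00 Cr + 16.1% × 920.00 Cr = 919.12 Cr
Disability Insurance: cap 264,720.00 Cr − YTD 258,960.00 Cr = 5,760.00 Cr subject; 5.9% × 5,760.00 Cr = 339.84 Cr
Long-Term Care Levy: 3.7% × 9,810.00 Cr = 362.97 Cr
Total: 919.12 Cr + 339.84 Cr + 362.97 Cr = 1,621.93 Cr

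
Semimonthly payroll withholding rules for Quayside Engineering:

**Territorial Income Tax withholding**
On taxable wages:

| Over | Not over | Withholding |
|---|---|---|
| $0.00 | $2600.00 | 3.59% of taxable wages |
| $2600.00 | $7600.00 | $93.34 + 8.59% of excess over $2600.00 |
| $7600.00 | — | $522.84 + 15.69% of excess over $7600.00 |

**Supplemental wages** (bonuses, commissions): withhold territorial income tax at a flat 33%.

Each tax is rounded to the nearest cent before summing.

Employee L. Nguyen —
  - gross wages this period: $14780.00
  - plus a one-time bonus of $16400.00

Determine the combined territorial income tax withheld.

$7061.38

Territorial Income Tax: taxable = $14780.00
  $522.84 + 15.69% × ($14780.00 − $7600.00) = $522.84 + 15.69% × $7180.00 = $1649.38
Supplemental (33% flat on bonus): 33% × $16400.00 = $5412.00
Total territorial income tax: $1649.38 + $5412.00 = $7061.38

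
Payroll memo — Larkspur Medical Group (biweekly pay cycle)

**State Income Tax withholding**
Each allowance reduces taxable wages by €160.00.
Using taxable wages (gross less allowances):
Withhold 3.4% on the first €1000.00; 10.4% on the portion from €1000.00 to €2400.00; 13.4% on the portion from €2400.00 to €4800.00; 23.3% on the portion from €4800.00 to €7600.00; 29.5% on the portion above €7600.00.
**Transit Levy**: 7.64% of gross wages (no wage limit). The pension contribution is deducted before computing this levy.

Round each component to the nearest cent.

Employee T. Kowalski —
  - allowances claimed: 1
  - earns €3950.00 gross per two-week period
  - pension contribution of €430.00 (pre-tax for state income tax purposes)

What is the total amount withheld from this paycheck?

€577.17

State Income Tax: taxable = €3950.00 − €430.00 − 1×€160.00 = €3360.00
  €179.60 + 13.4% × (€3360.00 − €2400.00) = €179.60 + 13.4% × €960.00 = €308.24
Transit Levy: 7.64% × €3520.00 = €268.93
Total: €308.24 + €268.93 = €577.17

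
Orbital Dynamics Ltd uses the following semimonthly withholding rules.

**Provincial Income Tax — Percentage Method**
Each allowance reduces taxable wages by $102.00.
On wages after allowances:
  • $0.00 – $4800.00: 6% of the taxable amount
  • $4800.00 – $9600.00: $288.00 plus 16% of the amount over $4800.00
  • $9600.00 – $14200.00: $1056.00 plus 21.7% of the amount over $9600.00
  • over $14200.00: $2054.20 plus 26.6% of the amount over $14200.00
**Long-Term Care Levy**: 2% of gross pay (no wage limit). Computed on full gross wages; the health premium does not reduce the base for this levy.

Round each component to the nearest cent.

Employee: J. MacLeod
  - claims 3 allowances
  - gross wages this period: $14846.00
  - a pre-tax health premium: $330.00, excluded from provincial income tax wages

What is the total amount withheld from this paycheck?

$2353.78

Provincial Income Tax: taxable = $14846.00 − $330.00 − 3×$102.00 = $14210.00
  $2054.20 + 26.6% × ($14210.00 − $14200.00) = $2054.20 + 26.6% × $10.00 = $2056.86
Long-Term Care Levy: 2% × $14846.00 = $296.92
Total: $2056.86 + $296.92 = $2353.78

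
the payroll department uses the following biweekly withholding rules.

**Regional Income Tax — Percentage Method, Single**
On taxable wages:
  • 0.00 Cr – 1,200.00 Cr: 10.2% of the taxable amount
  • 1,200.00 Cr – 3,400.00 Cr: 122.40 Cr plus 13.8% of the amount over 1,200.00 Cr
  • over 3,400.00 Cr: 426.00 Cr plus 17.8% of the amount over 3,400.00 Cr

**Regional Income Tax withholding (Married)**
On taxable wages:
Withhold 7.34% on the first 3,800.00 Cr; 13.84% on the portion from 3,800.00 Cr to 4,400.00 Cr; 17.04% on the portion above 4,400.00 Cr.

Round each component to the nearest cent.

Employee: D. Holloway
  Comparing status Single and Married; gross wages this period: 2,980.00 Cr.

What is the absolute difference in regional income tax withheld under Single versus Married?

149.31 Cr

Regional Income Tax (Single): taxable = 2,980.00 Cr
  122.40 Cr + 13.8% × (2,980.00 Cr − 1,200.00 Cr) = 122.40 Cr + 13.8% × 1,780.00 Cr = 368.04 Cr
Regional Income Tax (Married): taxable = 2,980.00 Cr
  7.34% × 2,980.00 Cr = 218.73 Cr
Difference: |368.04 Cr − 218.73 Cr| = 149.31 Cr (higher under Single)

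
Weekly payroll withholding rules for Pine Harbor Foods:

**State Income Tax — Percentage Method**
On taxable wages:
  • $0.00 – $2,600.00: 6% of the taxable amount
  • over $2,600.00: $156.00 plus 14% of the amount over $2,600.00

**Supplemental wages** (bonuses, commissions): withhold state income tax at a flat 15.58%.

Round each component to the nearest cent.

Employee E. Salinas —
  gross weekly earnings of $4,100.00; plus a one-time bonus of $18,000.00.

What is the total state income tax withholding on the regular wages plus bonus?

$3,170.40

State Income Tax: taxable = $4,100.00
  $156.00 + 14% × ($4,100.00 − $2,600.00) = $156.00 + 14% × $1,500.00 = $366.00
Supplemental (15.58% flat on bonus): 15.58% × $18,000.00 = $2,804.40
Total state income tax: $366.00 + $2,804.40 = $3,170.40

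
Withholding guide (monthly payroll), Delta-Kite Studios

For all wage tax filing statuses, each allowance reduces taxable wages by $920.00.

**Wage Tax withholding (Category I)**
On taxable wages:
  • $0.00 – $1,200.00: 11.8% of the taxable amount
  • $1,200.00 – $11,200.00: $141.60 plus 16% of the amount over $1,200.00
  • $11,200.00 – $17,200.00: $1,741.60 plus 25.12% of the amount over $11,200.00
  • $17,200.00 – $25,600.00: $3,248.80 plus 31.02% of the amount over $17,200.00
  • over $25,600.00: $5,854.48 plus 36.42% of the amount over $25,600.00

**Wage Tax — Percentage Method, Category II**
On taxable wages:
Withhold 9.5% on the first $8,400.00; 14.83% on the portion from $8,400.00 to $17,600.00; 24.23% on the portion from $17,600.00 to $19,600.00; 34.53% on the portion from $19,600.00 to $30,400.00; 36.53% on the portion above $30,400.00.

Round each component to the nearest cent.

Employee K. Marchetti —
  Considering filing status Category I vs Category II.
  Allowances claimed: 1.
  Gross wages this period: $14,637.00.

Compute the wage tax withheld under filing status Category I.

$2,373.87

Wage Tax (Category I): taxable = $14,637.00 − 1×$920.00 = $13,717.00
  $1,741.60 + 25.12% × ($13,717.00 − $11,200.00) = $1,741.60 + 25.12% × $2,517.00 = $2,373.87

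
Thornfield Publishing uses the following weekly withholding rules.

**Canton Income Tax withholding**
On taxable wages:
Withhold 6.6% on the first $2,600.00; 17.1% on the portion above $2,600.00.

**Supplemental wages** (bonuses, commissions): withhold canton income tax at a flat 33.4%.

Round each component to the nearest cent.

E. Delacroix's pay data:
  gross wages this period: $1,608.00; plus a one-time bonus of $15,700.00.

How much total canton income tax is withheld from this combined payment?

Canton Income Tax: taxable = $1,608.00
  6.6% × $1,608.00 = $106.13
Supplemental (33.4% flat on bonus): 33.4% × $15,700.00 = $5,243.80
Total canton income tax: $106.13 + $5,243.80 = $5,349.93

$5,349.93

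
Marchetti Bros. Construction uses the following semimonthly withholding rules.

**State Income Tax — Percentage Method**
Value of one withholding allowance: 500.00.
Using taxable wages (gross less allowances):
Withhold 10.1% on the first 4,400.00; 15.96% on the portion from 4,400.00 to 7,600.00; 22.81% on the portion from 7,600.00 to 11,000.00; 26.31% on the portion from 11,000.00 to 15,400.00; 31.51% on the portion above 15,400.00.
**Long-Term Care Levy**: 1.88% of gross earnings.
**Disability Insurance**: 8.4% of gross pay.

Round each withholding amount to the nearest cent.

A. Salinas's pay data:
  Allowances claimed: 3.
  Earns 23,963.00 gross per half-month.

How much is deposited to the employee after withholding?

State Income Tax: taxable = 23,963.00 − 3×500.00 = 22,463.00
  2,888.30 + 31.51% × (22,463.00 − 15,400.00) = 2,888.30 + 31.51% × 7,063.00 = 5,113.85
Long-Term Care Levy: 1.88% × 23,963.00 = 450.50
Disability Insurance: 8.4% × 23,963.00 = 2,012.89
Total withheld: 5,113.85 + 450.50 + 2,012.89 = 7,577.24
Net pay: 23,963.00 − 7,577.24 = 16,385.76

16,385.76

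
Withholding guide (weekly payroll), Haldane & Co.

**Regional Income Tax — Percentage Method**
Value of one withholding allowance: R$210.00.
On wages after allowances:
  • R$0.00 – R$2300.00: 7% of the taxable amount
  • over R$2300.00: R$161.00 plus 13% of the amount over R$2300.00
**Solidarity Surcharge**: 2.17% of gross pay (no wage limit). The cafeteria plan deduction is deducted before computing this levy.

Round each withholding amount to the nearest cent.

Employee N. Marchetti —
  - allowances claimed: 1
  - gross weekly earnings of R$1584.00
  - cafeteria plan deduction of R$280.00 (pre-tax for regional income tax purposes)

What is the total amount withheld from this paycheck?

R$104.88

Regional Income Tax: taxable = R$1584.00 − R$280.00 − 1×R$210.00 = R$1094.00
  7% × R$1094.00 = R$76.58
Solidarity Surcharge: 2.17% × R$1304.00 = R$28.30
Total: R$76.58 + R$28.30 = R$104.88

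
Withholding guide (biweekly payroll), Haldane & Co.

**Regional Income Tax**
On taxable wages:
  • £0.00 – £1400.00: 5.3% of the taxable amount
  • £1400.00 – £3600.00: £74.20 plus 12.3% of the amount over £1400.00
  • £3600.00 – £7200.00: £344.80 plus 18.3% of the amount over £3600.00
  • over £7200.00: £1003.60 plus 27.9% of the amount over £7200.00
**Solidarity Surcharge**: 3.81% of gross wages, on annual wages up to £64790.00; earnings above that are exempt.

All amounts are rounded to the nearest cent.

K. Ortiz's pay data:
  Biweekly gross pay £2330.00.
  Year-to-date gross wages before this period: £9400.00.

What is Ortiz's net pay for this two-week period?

£2052.64

Regional Income Tax: taxable = £2330.00
  £74.20 + 12.3% × (£2330.00 − £1400.00) = £74.20 + 12.3% × £930.00 = £188.59
Solidarity Surcharge: 3.81% × £2330.00 = £88.77
Total withheld: £188.59 + £88.77 = £277.36
Net pay: £2330.00 − £277.36 = £2052.64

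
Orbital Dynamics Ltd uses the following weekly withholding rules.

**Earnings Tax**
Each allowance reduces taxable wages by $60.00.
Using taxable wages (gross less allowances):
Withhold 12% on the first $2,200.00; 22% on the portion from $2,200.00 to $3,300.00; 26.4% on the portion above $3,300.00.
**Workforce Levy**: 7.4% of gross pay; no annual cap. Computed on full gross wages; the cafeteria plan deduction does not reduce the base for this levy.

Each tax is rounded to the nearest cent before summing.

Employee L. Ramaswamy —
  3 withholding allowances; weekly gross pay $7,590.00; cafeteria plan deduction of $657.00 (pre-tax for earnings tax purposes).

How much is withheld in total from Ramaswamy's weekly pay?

Earnings Tax: taxable = $7,590.00 − $657.00 − 3×$60.00 = $6,753.00
  $506.00 + 26.4% × ($6,753.00 − $3,300.00) = $506.00 + 26.4% × $3,453.00 = $1,417.59
Workforce Levy: 7.4% × $7,590.00 = $561.66
Total: $1,417.59 + $561.66 = $1,979.25

$1,979.25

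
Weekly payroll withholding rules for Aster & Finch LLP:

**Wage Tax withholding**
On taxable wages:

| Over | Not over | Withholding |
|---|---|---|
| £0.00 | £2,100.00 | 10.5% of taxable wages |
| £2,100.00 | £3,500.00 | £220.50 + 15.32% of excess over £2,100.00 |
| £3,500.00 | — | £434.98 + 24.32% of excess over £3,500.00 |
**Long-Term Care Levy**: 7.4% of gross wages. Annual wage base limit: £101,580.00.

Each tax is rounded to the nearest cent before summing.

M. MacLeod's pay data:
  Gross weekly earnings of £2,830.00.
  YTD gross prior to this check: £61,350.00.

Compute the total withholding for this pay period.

£541.76

Wage Tax: taxable = £2,830.00
  £220.50 + 15.32% × (£2,830.00 − £2,100.00) = £220.50 + 15.32% × £730.00 = £332.34
Long-Term Care Levy: 7.4% × £2,830.00 = £209.42
Total: £332.34 + £209.42 = £541.76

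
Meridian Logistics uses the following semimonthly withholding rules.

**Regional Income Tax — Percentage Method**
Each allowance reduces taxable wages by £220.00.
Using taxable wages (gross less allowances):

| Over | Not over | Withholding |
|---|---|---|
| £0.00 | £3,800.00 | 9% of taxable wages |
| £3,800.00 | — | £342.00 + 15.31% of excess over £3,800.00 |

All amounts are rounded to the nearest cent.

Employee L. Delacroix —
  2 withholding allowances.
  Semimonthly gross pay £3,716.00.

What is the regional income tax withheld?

£294.84

Regional Income Tax: taxable = £3,716.00 − 2×£220.00 = £3,276.00
  9% × £3,276.00 = £294.84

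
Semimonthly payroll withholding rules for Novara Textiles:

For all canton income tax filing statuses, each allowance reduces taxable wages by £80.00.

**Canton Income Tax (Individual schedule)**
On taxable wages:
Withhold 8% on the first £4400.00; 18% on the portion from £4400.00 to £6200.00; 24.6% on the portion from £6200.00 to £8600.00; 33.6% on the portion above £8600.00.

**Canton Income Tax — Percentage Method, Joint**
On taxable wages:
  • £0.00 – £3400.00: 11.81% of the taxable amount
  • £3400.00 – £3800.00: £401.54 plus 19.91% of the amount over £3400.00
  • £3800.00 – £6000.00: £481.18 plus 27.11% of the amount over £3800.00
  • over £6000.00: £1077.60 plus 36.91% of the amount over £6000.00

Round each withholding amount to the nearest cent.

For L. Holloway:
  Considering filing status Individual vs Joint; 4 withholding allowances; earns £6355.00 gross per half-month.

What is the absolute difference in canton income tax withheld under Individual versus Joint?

£444.22

Canton Income Tax (Individual): taxable = £6355.00 − 4×£80.00 = £6035.00
  £352.00 + 18% × (£6035.00 − £4400.00) = £352.00 + 18% × £1635.00 = £646.30
Canton Income Tax (Joint): taxable = £6355.00 − 4×£80.00 = £6035.00
  £1077.60 + 36.91% × (£6035.00 − £6000.00) = £1077.60 + 36.91% × £35.00 = £1090.52
Difference: |£646.30 − £1090.52| = £444.22 (higher under Joint)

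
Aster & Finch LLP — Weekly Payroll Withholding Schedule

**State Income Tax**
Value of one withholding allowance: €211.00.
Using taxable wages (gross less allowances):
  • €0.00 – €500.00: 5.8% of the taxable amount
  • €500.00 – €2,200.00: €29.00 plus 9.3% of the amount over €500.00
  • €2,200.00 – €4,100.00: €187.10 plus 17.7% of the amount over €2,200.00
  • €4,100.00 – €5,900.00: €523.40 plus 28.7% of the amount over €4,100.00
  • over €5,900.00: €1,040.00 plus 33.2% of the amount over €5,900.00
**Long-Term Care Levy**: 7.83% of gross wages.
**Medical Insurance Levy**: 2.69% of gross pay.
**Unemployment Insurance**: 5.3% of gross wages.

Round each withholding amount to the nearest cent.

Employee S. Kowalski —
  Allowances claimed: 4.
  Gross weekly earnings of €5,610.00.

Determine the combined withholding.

€1,602.04

State Income Tax: taxable = €5,610.00 − 4×€211.00 = €4,766.00
  €523.40 + 28.7% × (€4,766.00 − €4,100.00) = €523.40 + 28.7% × €666.00 = €714.54
Long-Term Care Levy: 7.83% × €5,610.00 = €439.26
Medical Insurance Levy: 2.69% × €5,610.00 = €150.91
Unemployment Insurance: 5.3% × €5,610.00 = €297.33
Total: €714.54 + €439.26 + €150.91 + €297.33 = €1,602.04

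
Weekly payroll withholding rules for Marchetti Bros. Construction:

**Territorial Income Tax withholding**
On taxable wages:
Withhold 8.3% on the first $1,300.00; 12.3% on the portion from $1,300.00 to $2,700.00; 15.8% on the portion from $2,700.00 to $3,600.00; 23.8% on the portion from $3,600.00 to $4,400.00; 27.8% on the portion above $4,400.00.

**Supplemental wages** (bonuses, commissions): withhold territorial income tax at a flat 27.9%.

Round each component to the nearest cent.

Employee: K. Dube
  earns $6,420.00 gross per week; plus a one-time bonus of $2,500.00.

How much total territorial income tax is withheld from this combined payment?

$1,871.76

Territorial Income Tax: taxable = $6,420.00
  $612.70 + 27.8% × ($6,420.00 − $4,400.00) = $612.70 + 27.8% × $2,020.00 = $1,174.26
Supplemental (27.9% flat on bonus): 27.9% × $2,500.00 = $697.50
Total territorial income tax: $1,174.26 + $697.50 = $1,871.76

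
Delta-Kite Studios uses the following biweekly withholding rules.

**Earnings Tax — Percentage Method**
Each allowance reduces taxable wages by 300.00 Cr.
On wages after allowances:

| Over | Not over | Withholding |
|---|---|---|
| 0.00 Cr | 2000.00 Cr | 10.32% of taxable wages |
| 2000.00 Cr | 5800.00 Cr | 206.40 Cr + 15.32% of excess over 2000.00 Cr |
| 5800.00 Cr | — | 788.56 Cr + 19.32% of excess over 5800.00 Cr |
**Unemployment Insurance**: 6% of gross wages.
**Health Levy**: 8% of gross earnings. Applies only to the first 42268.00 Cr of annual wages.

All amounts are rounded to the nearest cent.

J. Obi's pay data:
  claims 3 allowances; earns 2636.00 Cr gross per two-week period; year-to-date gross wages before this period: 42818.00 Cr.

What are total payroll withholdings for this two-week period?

Earnings Tax: taxable = 2636.00 Cr − 3×300.00 Cr = 1736.00 Cr
  10.32% × 1736.00 Cr = 179.16 Cr
Unemployment Insurance: 6% × 2636.00 Cr = 158.16 Cr
Health Levy: YTD 42818.00 Cr ≥ cap 42268.00 Cr → 0.00 Cr
Total: 179.16 Cr + 158.16 Cr + 0.00 Cr = 337.32 Cr

337.32 Cr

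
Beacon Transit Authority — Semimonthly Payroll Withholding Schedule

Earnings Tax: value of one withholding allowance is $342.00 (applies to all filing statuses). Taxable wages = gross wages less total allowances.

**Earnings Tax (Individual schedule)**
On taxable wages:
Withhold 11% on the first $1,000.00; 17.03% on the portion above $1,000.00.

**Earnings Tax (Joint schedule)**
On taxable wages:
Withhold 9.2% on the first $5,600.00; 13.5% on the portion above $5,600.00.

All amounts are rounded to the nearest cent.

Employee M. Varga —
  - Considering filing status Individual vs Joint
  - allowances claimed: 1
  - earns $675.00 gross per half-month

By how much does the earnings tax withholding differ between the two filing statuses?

Earnings Tax (Individual): taxable = $675.00 − 1×$342.00 = $333.00
  11% × $333.00 = $36.63
Earnings Tax (Joint): taxable = $675.00 − 1×$342.00 = $333.00
  9.2% × $333.00 = $30.64
Difference: |$36.63 − $30.64| = $5.99 (higher under Individual)

$5.99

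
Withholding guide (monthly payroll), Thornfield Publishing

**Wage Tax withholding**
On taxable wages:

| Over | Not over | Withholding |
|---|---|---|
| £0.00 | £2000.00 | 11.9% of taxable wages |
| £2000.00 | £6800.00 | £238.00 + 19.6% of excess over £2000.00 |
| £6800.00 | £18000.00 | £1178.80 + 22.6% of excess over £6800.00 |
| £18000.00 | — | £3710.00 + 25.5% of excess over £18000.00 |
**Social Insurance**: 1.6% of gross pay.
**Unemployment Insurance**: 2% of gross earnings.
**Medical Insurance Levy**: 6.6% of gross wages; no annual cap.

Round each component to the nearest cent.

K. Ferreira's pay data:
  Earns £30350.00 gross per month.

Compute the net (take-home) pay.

Wage Tax: taxable = £30350.00
  £3710.00 + 25.5% × (£30350.00 − £18000.00) = £3710.00 + 25.5% × £12350.00 = £6859.25
Social Insurance: 1.6% × £30350.00 = £485.60
Unemployment Insurance: 2% × £30350.00 = £607.00
Medical Insurance Levy: 6.6% × £30350.00 = £2003.10
Total withheld: £6859.25 + £485.60 + £607.00 + £2003.10 = £9954.95
Net pay: £30350.00 − £9954.95 = £20395.05

£20395.05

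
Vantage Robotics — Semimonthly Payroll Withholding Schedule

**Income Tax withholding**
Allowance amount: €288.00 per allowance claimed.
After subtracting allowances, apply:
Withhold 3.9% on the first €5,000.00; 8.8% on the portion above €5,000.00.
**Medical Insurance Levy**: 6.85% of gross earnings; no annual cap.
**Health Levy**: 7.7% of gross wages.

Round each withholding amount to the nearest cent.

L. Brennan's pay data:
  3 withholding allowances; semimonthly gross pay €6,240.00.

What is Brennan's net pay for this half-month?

Income Tax: taxable = €6,240.00 − 3×€288.00 = €5,376.00
  €195.00 + 8.8% × (€5,376.00 − €5,000.00) = €195.00 + 8.8% × €376.00 = €228.09
Medical Insurance Levy: 6.85% × €6,240.00 = €427.44
Health Levy: 7.7% × €6,240.00 = €480.48
Total withheld: €228.09 + €427.44 + €480.48 = €1,136.01
Net pay: €6,240.00 − €1,136.01 = €5,103.99

€5,103.99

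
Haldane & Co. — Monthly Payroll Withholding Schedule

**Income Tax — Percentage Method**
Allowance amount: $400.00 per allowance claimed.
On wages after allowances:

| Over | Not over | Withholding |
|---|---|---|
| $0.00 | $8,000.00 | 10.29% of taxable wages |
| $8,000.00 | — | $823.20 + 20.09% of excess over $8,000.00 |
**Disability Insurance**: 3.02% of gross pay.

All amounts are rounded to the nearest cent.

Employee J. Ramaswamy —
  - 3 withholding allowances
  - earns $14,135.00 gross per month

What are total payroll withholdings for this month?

$2,241.52

Income Tax: taxable = $14,135.00 − 3×$400.00 = $12,935.00
  $823.20 + 20.09% × ($12,935.00 − $8,000.00) = $823.20 + 20.09% × $4,935.00 = $1,814.64
Disability Insurance: 3.02% × $14,135.00 = $426.88
Total: $1,814.64 + $426.88 = $2,241.52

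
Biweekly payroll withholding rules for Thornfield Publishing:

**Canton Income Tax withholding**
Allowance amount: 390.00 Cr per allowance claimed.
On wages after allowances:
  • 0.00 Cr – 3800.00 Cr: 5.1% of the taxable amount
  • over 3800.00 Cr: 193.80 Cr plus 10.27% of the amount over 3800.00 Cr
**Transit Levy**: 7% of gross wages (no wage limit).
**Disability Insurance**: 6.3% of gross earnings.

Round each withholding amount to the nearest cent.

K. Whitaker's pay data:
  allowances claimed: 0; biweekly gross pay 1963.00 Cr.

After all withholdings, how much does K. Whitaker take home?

Canton Income Tax: taxable = 1963.00 Cr
  5.1% × 1963.00 Cr = 100.11 Cr
Transit Levy: 7% × 1963.00 Cr = 137.41 Cr
Disability Insurance: 6.3% × 1963.00 Cr = 123.67 Cr
Total withheld: 100.11 Cr + 137.41 Cr + 123.67 Cr = 361.19 Cr
Net pay: 1963.00 Cr − 361.19 Cr = 1601.81 Cr

1601.81 Cr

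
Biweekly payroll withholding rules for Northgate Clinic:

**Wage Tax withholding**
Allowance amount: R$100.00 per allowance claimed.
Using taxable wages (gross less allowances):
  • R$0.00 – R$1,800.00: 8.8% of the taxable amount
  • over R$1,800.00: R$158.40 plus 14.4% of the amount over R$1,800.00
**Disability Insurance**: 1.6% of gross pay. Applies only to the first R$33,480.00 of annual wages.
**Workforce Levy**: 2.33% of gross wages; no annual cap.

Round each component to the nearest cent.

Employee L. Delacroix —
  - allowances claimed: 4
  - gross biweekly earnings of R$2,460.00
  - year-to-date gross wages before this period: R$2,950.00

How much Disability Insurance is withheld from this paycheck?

R$39.36

Disability Insurance: 1.6% × R$2,460.00 = R$39.36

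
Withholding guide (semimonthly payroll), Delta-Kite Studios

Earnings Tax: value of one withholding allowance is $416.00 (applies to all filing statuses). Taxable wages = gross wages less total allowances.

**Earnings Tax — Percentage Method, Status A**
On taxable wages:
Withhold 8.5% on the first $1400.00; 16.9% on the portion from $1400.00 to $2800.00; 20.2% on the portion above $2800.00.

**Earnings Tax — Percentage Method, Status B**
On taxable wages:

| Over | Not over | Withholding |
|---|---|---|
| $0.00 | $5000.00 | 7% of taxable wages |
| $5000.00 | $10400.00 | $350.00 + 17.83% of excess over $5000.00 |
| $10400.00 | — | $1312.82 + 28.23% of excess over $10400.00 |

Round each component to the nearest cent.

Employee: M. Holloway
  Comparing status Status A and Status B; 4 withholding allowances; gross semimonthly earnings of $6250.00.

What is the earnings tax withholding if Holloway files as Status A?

Earnings Tax (Status A): taxable = $6250.00 − 4×$416.00 = $4586.00
  $355.60 + 20.2% × ($4586.00 − $2800.00) = $355.60 + 20.2% × $1786.00 = $716.37

$716.37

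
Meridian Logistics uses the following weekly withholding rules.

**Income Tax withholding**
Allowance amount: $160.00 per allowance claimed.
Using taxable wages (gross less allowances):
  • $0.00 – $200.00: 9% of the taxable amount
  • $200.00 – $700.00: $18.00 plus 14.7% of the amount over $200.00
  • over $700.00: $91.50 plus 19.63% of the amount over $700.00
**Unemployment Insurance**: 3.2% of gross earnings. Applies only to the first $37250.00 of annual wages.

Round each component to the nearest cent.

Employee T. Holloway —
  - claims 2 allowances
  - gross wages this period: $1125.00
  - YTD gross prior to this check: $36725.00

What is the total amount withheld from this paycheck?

$128.91

Income Tax: taxable = $1125.00 − 2×$160.00 = $805.00
  $91.50 + 19.63% × ($805.00 − $700.00) = $91.50 + 19.63% × $105.00 = $112.11
Unemployment Insurance: cap $37250.00 − YTD $36725.00 = $525.00 subject; 3.2% × $525.00 = $16.80
Total: $112.11 + $16.80 = $128.91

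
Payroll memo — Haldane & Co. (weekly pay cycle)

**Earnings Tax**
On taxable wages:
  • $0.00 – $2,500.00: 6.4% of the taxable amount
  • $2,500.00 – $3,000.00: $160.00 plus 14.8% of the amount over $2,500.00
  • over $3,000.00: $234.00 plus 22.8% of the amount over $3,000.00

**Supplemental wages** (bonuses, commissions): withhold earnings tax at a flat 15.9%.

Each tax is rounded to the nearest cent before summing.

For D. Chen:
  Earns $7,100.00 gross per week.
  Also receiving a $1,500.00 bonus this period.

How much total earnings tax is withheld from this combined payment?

$1,407.30

Earnings Tax: taxable = $7,100.00
  $234.00 + 22.8% × ($7,100.00 − $3,000.00) = $234.00 + 22.8% × $4,100.00 = $1,168.80
Supplemental (15.9% flat on bonus): 15.9% × $1,500.00 = $238.50
Total earnings tax: $1,168.80 + $238.50 = $1,407.30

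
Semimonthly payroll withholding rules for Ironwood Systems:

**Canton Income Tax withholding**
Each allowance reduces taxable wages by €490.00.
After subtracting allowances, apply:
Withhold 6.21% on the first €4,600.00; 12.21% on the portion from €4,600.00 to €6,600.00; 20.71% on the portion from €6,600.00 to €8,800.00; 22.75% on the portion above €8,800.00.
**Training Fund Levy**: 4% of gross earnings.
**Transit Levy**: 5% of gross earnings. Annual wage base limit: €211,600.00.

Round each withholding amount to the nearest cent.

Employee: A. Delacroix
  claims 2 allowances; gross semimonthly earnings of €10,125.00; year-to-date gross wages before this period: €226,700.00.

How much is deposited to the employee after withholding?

Canton Income Tax: taxable = €10,125.00 − 2×€490.00 = €9,145.00
  €985.48 + 22.75% × (€9,145.00 − €8,800.00) = €985.48 + 22.75% × €345.00 = €1,063.97
Training Fund Levy: 4% × €10,125.00 = €405.00
Transit Levy: YTD €226,700.00 ≥ cap €211,600.00 → €0.00
Total withheld: €1,063.97 + €405.00 + €0.00 = €1,468.97
Net pay: €10,125.00 − €1,468.97 = €8,656.03

€8,656.03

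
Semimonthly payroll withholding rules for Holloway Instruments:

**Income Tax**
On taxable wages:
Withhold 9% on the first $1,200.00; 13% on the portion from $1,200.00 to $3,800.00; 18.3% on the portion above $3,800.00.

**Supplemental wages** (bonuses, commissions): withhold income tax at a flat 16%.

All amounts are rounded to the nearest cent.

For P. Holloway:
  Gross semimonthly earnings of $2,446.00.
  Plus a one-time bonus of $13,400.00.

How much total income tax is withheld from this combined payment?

Income Tax: taxable = $2,446.00
  $108.00 + 13% × ($2,446.00 − $1,200.00) = $108.00 + 13% × $1,246.00 = $269.98
Supplemental (16% flat on bonus): 16% × $13,400.00 = $2,144.00
Total income tax: $269.98 + $2,144.00 = $2,413.98

$2,413.98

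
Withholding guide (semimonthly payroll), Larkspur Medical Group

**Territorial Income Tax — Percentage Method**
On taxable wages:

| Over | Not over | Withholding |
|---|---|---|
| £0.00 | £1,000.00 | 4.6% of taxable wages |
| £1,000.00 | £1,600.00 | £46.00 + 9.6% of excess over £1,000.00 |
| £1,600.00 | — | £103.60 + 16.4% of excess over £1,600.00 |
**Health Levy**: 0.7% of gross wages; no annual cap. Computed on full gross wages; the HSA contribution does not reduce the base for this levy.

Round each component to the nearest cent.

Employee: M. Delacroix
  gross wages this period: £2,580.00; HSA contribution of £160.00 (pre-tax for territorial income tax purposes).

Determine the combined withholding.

Territorial Income Tax: taxable = £2,580.00 − £160.00 = £2,420.00
  £103.60 + 16.4% × (£2,420.00 − £1,600.00) = £103.60 + 16.4% × £820.00 = £238.08
Health Levy: 0.7% × £2,580.00 = £18.06
Total: £238.08 + £18.06 = £256.14

£256.14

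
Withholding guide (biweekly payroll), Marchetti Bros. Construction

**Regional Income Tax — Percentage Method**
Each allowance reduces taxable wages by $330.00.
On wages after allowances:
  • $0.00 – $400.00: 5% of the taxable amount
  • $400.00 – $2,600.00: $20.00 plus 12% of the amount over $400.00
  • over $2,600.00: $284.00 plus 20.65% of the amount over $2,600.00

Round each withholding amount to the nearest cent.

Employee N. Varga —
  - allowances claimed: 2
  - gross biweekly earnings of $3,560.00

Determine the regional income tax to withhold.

Regional Income Tax: taxable = $3,560.00 − 2×$330.00 = $2,900.00
  $284.00 + 20.65% × ($2,900.00 − $2,600.00) = $284.00 + 20.65% × $300.00 = $345.95

$345.95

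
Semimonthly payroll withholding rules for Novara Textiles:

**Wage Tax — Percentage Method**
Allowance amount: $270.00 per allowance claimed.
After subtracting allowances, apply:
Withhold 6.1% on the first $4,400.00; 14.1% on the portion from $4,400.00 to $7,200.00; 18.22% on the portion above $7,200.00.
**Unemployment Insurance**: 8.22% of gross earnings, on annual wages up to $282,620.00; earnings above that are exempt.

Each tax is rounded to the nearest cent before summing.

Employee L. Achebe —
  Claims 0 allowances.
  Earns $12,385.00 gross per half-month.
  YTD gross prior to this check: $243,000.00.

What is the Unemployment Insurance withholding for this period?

$1,018.05

Unemployment Insurance: 8.22% × $12,385.00 = $1,018.05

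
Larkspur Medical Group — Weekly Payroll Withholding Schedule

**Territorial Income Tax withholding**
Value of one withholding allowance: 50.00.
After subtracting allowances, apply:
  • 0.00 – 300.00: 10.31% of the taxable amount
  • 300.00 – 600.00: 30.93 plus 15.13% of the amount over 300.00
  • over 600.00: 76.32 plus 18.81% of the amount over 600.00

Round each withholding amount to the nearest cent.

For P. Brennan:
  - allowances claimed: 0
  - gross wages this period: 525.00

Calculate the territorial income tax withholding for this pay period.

64.97

Territorial Income Tax: taxable = 525.00
  30.93 + 15.13% × (525.00 − 300.00) = 30.93 + 15.13% × 225.00 = 64.97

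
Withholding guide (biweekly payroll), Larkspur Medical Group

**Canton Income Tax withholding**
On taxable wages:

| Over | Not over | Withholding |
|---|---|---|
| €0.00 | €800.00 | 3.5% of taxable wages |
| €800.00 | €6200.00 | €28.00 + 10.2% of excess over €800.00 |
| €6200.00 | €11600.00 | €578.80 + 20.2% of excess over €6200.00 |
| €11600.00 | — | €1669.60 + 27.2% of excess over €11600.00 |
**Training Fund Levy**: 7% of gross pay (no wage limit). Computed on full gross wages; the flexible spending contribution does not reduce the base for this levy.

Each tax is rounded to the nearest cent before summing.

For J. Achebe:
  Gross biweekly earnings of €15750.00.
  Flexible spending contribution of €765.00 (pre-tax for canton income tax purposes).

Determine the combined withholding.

€3692.82

Canton Income Tax: taxable = €15750.00 − €765.00 = €14985.00
  €1669.60 + 27.2% × (€14985.00 − €11600.00) = €1669.60 + 27.2% × €3385.00 = €2590.32
Training Fund Levy: 7% × €15750.00 = €1102.50
Total: €2590.32 + €1102.50 = €3692.82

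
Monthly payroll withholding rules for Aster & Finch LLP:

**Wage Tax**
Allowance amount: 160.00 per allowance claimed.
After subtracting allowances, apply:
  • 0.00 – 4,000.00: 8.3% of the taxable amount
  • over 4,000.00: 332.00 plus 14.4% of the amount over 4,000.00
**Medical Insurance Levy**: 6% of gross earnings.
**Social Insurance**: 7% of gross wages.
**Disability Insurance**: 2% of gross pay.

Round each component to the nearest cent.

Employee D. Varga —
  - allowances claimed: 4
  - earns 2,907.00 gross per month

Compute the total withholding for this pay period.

Wage Tax: taxable = 2,907.00 − 4×160.00 = 2,267.00
  8.3% × 2,267.00 = 188.16
Medical Insurance Levy: 6% × 2,907.00 = 174.42
Social Insurance: 7% × 2,907.00 = 203.49
Disability Insurance: 2% × 2,907.00 = 58.14
Total: 188.16 + 174.42 + 203.49 + 58.14 = 624.21

624.21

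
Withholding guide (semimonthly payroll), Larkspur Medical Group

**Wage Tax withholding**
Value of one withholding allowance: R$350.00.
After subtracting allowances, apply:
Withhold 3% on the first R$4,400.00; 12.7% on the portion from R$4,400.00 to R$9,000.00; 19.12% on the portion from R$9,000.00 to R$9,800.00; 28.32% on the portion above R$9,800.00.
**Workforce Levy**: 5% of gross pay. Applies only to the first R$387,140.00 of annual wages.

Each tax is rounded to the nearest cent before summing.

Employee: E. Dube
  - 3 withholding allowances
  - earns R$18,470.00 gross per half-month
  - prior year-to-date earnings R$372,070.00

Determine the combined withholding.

Wage Tax: taxable = R$18,470.00 − 3×R$350.00 = R$17,420.00
  R$869.16 + 28.32% × (R$17,420.00 − R$9,800.00) = R$869.16 + 28.32% × R$7,620.00 = R$3,027.14
Workforce Levy: cap R$387,140.00 − YTD R$372,070.00 = R$15,070.00 subject; 5% × R$15,070.00 = R$753.50
Total: R$3,027.14 + R$753.50 = R$3,780.64

R$3,780.64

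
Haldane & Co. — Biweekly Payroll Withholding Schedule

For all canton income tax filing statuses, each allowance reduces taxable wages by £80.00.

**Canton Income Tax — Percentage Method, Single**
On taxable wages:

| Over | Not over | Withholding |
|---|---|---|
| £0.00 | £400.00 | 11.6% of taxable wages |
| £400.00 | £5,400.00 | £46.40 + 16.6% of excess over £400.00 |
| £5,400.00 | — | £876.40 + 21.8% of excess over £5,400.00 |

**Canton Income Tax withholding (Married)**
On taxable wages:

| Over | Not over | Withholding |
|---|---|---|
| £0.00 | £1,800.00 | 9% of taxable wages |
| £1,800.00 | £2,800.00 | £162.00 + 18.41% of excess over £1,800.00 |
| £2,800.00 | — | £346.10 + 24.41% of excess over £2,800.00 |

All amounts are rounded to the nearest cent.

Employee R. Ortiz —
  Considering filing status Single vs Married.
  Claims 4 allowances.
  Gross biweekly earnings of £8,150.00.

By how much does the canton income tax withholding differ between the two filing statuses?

Canton Income Tax (Single): taxable = £8,150.00 − 4×£80.00 = £7,830.00
  £876.40 + 21.8% × (£7,830.00 − £5,400.00) = £876.40 + 21.8% × £2,430.00 = £1,406.14
Canton Income Tax (Married): taxable = £8,150.00 − 4×£80.00 = £7,830.00
  £346.10 + 24.41% × (£7,830.00 − £2,800.00) = £346.10 + 24.41% × £5,030.00 = £1,573.92
Difference: |£1,406.14 − £1,573.92| = £167.78 (higher under Married)

£167.78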